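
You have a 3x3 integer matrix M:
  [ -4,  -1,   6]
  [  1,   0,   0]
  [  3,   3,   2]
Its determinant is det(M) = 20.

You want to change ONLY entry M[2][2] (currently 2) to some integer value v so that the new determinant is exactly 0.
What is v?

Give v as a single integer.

det is linear in entry M[2][2]: det = old_det + (v - 2) * C_22
Cofactor C_22 = 1
Want det = 0: 20 + (v - 2) * 1 = 0
  (v - 2) = -20 / 1 = -20
  v = 2 + (-20) = -18

Answer: -18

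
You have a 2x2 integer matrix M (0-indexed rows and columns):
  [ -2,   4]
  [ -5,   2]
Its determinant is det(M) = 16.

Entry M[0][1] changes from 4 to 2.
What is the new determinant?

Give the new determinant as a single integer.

det is linear in row 0: changing M[0][1] by delta changes det by delta * cofactor(0,1).
Cofactor C_01 = (-1)^(0+1) * minor(0,1) = 5
Entry delta = 2 - 4 = -2
Det delta = -2 * 5 = -10
New det = 16 + -10 = 6

Answer: 6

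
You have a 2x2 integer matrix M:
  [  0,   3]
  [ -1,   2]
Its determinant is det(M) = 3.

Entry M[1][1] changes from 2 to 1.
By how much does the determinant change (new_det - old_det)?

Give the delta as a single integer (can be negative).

Answer: 0

Derivation:
Cofactor C_11 = 0
Entry delta = 1 - 2 = -1
Det delta = entry_delta * cofactor = -1 * 0 = 0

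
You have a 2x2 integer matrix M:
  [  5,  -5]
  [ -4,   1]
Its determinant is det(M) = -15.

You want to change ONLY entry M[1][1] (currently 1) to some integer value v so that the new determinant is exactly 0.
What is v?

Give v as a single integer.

det is linear in entry M[1][1]: det = old_det + (v - 1) * C_11
Cofactor C_11 = 5
Want det = 0: -15 + (v - 1) * 5 = 0
  (v - 1) = 15 / 5 = 3
  v = 1 + (3) = 4

Answer: 4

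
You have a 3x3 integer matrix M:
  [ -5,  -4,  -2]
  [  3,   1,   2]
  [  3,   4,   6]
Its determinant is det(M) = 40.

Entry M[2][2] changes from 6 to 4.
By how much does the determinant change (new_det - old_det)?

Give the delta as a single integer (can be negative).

Cofactor C_22 = 7
Entry delta = 4 - 6 = -2
Det delta = entry_delta * cofactor = -2 * 7 = -14

Answer: -14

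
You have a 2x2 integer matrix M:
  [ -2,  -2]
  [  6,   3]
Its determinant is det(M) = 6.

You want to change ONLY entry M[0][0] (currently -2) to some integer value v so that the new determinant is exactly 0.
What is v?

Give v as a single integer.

det is linear in entry M[0][0]: det = old_det + (v - -2) * C_00
Cofactor C_00 = 3
Want det = 0: 6 + (v - -2) * 3 = 0
  (v - -2) = -6 / 3 = -2
  v = -2 + (-2) = -4

Answer: -4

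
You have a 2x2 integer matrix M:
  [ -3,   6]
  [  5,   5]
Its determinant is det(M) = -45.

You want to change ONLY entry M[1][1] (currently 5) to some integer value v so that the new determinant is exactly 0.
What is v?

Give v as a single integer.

Answer: -10

Derivation:
det is linear in entry M[1][1]: det = old_det + (v - 5) * C_11
Cofactor C_11 = -3
Want det = 0: -45 + (v - 5) * -3 = 0
  (v - 5) = 45 / -3 = -15
  v = 5 + (-15) = -10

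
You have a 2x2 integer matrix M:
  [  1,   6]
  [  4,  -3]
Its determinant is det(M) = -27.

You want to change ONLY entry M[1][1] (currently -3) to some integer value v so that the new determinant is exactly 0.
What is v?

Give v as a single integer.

det is linear in entry M[1][1]: det = old_det + (v - -3) * C_11
Cofactor C_11 = 1
Want det = 0: -27 + (v - -3) * 1 = 0
  (v - -3) = 27 / 1 = 27
  v = -3 + (27) = 24

Answer: 24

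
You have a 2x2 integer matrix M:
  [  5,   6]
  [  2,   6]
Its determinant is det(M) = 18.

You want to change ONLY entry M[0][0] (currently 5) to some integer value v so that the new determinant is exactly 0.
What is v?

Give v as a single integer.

det is linear in entry M[0][0]: det = old_det + (v - 5) * C_00
Cofactor C_00 = 6
Want det = 0: 18 + (v - 5) * 6 = 0
  (v - 5) = -18 / 6 = -3
  v = 5 + (-3) = 2

Answer: 2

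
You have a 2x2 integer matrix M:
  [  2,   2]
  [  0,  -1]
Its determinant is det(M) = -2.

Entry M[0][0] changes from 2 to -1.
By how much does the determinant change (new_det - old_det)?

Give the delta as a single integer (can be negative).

Cofactor C_00 = -1
Entry delta = -1 - 2 = -3
Det delta = entry_delta * cofactor = -3 * -1 = 3

Answer: 3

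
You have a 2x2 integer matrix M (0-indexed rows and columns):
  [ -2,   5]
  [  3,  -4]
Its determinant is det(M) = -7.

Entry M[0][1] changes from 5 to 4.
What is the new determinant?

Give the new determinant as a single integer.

det is linear in row 0: changing M[0][1] by delta changes det by delta * cofactor(0,1).
Cofactor C_01 = (-1)^(0+1) * minor(0,1) = -3
Entry delta = 4 - 5 = -1
Det delta = -1 * -3 = 3
New det = -7 + 3 = -4

Answer: -4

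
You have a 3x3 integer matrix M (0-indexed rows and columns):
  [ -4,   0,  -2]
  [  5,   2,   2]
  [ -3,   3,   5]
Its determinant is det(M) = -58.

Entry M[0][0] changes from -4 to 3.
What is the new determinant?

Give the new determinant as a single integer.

Answer: -30

Derivation:
det is linear in row 0: changing M[0][0] by delta changes det by delta * cofactor(0,0).
Cofactor C_00 = (-1)^(0+0) * minor(0,0) = 4
Entry delta = 3 - -4 = 7
Det delta = 7 * 4 = 28
New det = -58 + 28 = -30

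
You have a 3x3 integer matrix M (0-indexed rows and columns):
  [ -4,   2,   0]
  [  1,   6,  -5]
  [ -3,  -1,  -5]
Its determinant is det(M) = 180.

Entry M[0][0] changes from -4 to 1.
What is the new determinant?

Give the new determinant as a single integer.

det is linear in row 0: changing M[0][0] by delta changes det by delta * cofactor(0,0).
Cofactor C_00 = (-1)^(0+0) * minor(0,0) = -35
Entry delta = 1 - -4 = 5
Det delta = 5 * -35 = -175
New det = 180 + -175 = 5

Answer: 5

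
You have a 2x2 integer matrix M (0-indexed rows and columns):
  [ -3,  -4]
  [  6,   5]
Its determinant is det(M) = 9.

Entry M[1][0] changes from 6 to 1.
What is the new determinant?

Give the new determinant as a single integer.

Answer: -11

Derivation:
det is linear in row 1: changing M[1][0] by delta changes det by delta * cofactor(1,0).
Cofactor C_10 = (-1)^(1+0) * minor(1,0) = 4
Entry delta = 1 - 6 = -5
Det delta = -5 * 4 = -20
New det = 9 + -20 = -11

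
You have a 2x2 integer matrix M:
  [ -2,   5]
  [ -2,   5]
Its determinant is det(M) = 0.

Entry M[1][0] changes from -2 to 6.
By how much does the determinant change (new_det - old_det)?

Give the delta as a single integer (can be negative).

Answer: -40

Derivation:
Cofactor C_10 = -5
Entry delta = 6 - -2 = 8
Det delta = entry_delta * cofactor = 8 * -5 = -40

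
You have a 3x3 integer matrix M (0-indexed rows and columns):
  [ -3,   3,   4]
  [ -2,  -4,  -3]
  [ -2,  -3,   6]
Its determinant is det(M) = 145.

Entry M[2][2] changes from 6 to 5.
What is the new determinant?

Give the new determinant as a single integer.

det is linear in row 2: changing M[2][2] by delta changes det by delta * cofactor(2,2).
Cofactor C_22 = (-1)^(2+2) * minor(2,2) = 18
Entry delta = 5 - 6 = -1
Det delta = -1 * 18 = -18
New det = 145 + -18 = 127

Answer: 127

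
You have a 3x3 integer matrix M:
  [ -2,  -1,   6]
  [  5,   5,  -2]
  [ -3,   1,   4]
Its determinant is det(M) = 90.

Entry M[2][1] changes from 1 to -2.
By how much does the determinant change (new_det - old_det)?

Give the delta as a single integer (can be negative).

Answer: -78

Derivation:
Cofactor C_21 = 26
Entry delta = -2 - 1 = -3
Det delta = entry_delta * cofactor = -3 * 26 = -78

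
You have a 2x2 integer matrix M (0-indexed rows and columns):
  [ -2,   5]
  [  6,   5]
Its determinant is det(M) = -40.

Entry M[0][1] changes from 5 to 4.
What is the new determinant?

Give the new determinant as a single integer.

Answer: -34

Derivation:
det is linear in row 0: changing M[0][1] by delta changes det by delta * cofactor(0,1).
Cofactor C_01 = (-1)^(0+1) * minor(0,1) = -6
Entry delta = 4 - 5 = -1
Det delta = -1 * -6 = 6
New det = -40 + 6 = -34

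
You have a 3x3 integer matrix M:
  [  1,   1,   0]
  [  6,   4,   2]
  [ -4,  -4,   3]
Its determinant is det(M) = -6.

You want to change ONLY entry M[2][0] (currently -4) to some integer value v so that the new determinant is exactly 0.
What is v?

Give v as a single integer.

Answer: -1

Derivation:
det is linear in entry M[2][0]: det = old_det + (v - -4) * C_20
Cofactor C_20 = 2
Want det = 0: -6 + (v - -4) * 2 = 0
  (v - -4) = 6 / 2 = 3
  v = -4 + (3) = -1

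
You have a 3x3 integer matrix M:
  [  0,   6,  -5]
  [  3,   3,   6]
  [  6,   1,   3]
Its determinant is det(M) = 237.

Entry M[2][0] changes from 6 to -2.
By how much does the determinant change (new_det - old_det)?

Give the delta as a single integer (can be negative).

Answer: -408

Derivation:
Cofactor C_20 = 51
Entry delta = -2 - 6 = -8
Det delta = entry_delta * cofactor = -8 * 51 = -408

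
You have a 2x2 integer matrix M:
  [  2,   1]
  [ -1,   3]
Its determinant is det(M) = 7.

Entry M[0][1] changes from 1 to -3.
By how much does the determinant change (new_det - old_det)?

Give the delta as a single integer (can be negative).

Answer: -4

Derivation:
Cofactor C_01 = 1
Entry delta = -3 - 1 = -4
Det delta = entry_delta * cofactor = -4 * 1 = -4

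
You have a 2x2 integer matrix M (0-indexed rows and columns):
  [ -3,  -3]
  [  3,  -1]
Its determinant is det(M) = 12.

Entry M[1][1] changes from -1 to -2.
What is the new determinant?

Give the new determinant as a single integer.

det is linear in row 1: changing M[1][1] by delta changes det by delta * cofactor(1,1).
Cofactor C_11 = (-1)^(1+1) * minor(1,1) = -3
Entry delta = -2 - -1 = -1
Det delta = -1 * -3 = 3
New det = 12 + 3 = 15

Answer: 15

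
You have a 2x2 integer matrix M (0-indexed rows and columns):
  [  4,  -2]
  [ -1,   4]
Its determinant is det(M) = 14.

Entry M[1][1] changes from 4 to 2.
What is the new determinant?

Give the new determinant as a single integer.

Answer: 6

Derivation:
det is linear in row 1: changing M[1][1] by delta changes det by delta * cofactor(1,1).
Cofactor C_11 = (-1)^(1+1) * minor(1,1) = 4
Entry delta = 2 - 4 = -2
Det delta = -2 * 4 = -8
New det = 14 + -8 = 6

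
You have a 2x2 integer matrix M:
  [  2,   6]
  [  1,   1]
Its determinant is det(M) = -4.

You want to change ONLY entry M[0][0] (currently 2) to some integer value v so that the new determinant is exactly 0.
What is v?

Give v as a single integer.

det is linear in entry M[0][0]: det = old_det + (v - 2) * C_00
Cofactor C_00 = 1
Want det = 0: -4 + (v - 2) * 1 = 0
  (v - 2) = 4 / 1 = 4
  v = 2 + (4) = 6

Answer: 6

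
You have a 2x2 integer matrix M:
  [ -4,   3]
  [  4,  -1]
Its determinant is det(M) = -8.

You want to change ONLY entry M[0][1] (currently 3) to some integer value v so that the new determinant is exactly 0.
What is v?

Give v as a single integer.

Answer: 1

Derivation:
det is linear in entry M[0][1]: det = old_det + (v - 3) * C_01
Cofactor C_01 = -4
Want det = 0: -8 + (v - 3) * -4 = 0
  (v - 3) = 8 / -4 = -2
  v = 3 + (-2) = 1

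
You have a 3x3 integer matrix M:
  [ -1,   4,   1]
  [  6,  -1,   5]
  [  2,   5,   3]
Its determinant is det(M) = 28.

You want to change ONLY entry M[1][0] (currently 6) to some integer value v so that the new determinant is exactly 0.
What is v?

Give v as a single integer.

Answer: 10

Derivation:
det is linear in entry M[1][0]: det = old_det + (v - 6) * C_10
Cofactor C_10 = -7
Want det = 0: 28 + (v - 6) * -7 = 0
  (v - 6) = -28 / -7 = 4
  v = 6 + (4) = 10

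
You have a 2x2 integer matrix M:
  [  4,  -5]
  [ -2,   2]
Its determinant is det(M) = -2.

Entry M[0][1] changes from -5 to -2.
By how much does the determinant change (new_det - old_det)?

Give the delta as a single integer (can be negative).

Answer: 6

Derivation:
Cofactor C_01 = 2
Entry delta = -2 - -5 = 3
Det delta = entry_delta * cofactor = 3 * 2 = 6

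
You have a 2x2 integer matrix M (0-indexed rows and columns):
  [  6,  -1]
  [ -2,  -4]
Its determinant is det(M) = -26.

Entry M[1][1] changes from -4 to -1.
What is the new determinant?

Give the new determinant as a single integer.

Answer: -8

Derivation:
det is linear in row 1: changing M[1][1] by delta changes det by delta * cofactor(1,1).
Cofactor C_11 = (-1)^(1+1) * minor(1,1) = 6
Entry delta = -1 - -4 = 3
Det delta = 3 * 6 = 18
New det = -26 + 18 = -8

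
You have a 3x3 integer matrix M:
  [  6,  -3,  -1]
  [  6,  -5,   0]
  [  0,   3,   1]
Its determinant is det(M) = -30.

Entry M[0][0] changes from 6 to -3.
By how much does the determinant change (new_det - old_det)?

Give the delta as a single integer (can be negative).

Cofactor C_00 = -5
Entry delta = -3 - 6 = -9
Det delta = entry_delta * cofactor = -9 * -5 = 45

Answer: 45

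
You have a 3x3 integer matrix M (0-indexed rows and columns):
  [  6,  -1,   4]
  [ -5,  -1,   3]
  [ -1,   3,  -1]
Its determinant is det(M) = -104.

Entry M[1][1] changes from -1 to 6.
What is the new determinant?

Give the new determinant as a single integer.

det is linear in row 1: changing M[1][1] by delta changes det by delta * cofactor(1,1).
Cofactor C_11 = (-1)^(1+1) * minor(1,1) = -2
Entry delta = 6 - -1 = 7
Det delta = 7 * -2 = -14
New det = -104 + -14 = -118

Answer: -118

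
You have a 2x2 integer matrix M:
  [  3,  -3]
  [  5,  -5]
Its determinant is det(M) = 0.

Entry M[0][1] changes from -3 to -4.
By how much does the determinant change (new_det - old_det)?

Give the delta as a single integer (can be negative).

Cofactor C_01 = -5
Entry delta = -4 - -3 = -1
Det delta = entry_delta * cofactor = -1 * -5 = 5

Answer: 5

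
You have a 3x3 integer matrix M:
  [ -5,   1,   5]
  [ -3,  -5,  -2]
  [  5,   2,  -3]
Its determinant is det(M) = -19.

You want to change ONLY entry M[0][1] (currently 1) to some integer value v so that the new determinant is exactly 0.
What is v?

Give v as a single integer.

det is linear in entry M[0][1]: det = old_det + (v - 1) * C_01
Cofactor C_01 = -19
Want det = 0: -19 + (v - 1) * -19 = 0
  (v - 1) = 19 / -19 = -1
  v = 1 + (-1) = 0

Answer: 0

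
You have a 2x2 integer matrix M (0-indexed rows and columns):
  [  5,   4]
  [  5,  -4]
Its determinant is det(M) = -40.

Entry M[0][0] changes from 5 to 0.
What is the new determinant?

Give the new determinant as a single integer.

Answer: -20

Derivation:
det is linear in row 0: changing M[0][0] by delta changes det by delta * cofactor(0,0).
Cofactor C_00 = (-1)^(0+0) * minor(0,0) = -4
Entry delta = 0 - 5 = -5
Det delta = -5 * -4 = 20
New det = -40 + 20 = -20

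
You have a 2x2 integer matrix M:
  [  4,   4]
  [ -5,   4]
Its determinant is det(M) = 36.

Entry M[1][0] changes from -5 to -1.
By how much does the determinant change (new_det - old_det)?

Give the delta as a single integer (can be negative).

Cofactor C_10 = -4
Entry delta = -1 - -5 = 4
Det delta = entry_delta * cofactor = 4 * -4 = -16

Answer: -16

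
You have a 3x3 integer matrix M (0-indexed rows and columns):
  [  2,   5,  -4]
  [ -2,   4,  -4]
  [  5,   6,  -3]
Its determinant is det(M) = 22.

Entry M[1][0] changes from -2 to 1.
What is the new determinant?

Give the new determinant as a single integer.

Answer: -5

Derivation:
det is linear in row 1: changing M[1][0] by delta changes det by delta * cofactor(1,0).
Cofactor C_10 = (-1)^(1+0) * minor(1,0) = -9
Entry delta = 1 - -2 = 3
Det delta = 3 * -9 = -27
New det = 22 + -27 = -5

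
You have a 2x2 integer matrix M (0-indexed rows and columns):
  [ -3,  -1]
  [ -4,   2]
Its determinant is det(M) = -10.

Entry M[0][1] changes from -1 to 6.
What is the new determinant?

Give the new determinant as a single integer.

Answer: 18

Derivation:
det is linear in row 0: changing M[0][1] by delta changes det by delta * cofactor(0,1).
Cofactor C_01 = (-1)^(0+1) * minor(0,1) = 4
Entry delta = 6 - -1 = 7
Det delta = 7 * 4 = 28
New det = -10 + 28 = 18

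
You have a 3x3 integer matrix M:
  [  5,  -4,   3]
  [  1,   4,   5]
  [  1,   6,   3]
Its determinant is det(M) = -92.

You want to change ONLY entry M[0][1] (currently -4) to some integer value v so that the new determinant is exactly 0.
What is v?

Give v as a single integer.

Answer: 42

Derivation:
det is linear in entry M[0][1]: det = old_det + (v - -4) * C_01
Cofactor C_01 = 2
Want det = 0: -92 + (v - -4) * 2 = 0
  (v - -4) = 92 / 2 = 46
  v = -4 + (46) = 42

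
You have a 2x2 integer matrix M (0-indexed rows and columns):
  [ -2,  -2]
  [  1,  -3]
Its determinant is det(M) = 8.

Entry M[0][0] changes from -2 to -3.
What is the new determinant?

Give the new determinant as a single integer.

det is linear in row 0: changing M[0][0] by delta changes det by delta * cofactor(0,0).
Cofactor C_00 = (-1)^(0+0) * minor(0,0) = -3
Entry delta = -3 - -2 = -1
Det delta = -1 * -3 = 3
New det = 8 + 3 = 11

Answer: 11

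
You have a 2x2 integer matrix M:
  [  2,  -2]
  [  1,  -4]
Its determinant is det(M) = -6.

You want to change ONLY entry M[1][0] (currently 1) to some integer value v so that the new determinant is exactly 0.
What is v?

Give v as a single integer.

Answer: 4

Derivation:
det is linear in entry M[1][0]: det = old_det + (v - 1) * C_10
Cofactor C_10 = 2
Want det = 0: -6 + (v - 1) * 2 = 0
  (v - 1) = 6 / 2 = 3
  v = 1 + (3) = 4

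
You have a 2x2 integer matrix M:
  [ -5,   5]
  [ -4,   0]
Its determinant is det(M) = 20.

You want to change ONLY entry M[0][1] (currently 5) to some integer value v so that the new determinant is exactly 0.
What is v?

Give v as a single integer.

det is linear in entry M[0][1]: det = old_det + (v - 5) * C_01
Cofactor C_01 = 4
Want det = 0: 20 + (v - 5) * 4 = 0
  (v - 5) = -20 / 4 = -5
  v = 5 + (-5) = 0

Answer: 0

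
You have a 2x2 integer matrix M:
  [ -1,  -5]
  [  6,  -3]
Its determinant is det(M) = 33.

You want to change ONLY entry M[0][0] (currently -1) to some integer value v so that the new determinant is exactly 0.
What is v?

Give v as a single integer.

Answer: 10

Derivation:
det is linear in entry M[0][0]: det = old_det + (v - -1) * C_00
Cofactor C_00 = -3
Want det = 0: 33 + (v - -1) * -3 = 0
  (v - -1) = -33 / -3 = 11
  v = -1 + (11) = 10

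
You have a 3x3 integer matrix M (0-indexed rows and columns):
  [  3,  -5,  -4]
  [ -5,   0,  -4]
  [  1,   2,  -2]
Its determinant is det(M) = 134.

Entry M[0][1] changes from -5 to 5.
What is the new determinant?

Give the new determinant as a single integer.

det is linear in row 0: changing M[0][1] by delta changes det by delta * cofactor(0,1).
Cofactor C_01 = (-1)^(0+1) * minor(0,1) = -14
Entry delta = 5 - -5 = 10
Det delta = 10 * -14 = -140
New det = 134 + -140 = -6

Answer: -6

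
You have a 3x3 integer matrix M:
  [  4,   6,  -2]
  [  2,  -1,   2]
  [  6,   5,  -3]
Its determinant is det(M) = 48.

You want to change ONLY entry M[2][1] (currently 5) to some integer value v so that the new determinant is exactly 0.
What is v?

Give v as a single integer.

det is linear in entry M[2][1]: det = old_det + (v - 5) * C_21
Cofactor C_21 = -12
Want det = 0: 48 + (v - 5) * -12 = 0
  (v - 5) = -48 / -12 = 4
  v = 5 + (4) = 9

Answer: 9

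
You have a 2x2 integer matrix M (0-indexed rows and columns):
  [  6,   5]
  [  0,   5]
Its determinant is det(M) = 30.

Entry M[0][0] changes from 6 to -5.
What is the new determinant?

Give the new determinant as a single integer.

det is linear in row 0: changing M[0][0] by delta changes det by delta * cofactor(0,0).
Cofactor C_00 = (-1)^(0+0) * minor(0,0) = 5
Entry delta = -5 - 6 = -11
Det delta = -11 * 5 = -55
New det = 30 + -55 = -25

Answer: -25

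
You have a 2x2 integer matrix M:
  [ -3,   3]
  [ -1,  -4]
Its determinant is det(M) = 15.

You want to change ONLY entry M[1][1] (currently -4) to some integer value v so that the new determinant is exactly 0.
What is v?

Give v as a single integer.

Answer: 1

Derivation:
det is linear in entry M[1][1]: det = old_det + (v - -4) * C_11
Cofactor C_11 = -3
Want det = 0: 15 + (v - -4) * -3 = 0
  (v - -4) = -15 / -3 = 5
  v = -4 + (5) = 1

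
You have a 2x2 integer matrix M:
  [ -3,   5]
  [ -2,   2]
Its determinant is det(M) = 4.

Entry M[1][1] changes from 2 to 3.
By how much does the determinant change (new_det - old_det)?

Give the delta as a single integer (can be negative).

Cofactor C_11 = -3
Entry delta = 3 - 2 = 1
Det delta = entry_delta * cofactor = 1 * -3 = -3

Answer: -3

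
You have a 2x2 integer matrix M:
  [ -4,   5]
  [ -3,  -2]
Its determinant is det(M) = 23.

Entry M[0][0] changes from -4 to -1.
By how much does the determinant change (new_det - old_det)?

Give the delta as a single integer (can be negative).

Cofactor C_00 = -2
Entry delta = -1 - -4 = 3
Det delta = entry_delta * cofactor = 3 * -2 = -6

Answer: -6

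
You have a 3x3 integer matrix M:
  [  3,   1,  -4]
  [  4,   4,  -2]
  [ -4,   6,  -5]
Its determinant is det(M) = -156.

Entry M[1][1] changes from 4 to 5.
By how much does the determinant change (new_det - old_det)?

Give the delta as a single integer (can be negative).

Answer: -31

Derivation:
Cofactor C_11 = -31
Entry delta = 5 - 4 = 1
Det delta = entry_delta * cofactor = 1 * -31 = -31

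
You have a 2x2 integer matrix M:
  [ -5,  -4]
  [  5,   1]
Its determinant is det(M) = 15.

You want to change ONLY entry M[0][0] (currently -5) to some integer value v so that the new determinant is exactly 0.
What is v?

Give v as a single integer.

Answer: -20

Derivation:
det is linear in entry M[0][0]: det = old_det + (v - -5) * C_00
Cofactor C_00 = 1
Want det = 0: 15 + (v - -5) * 1 = 0
  (v - -5) = -15 / 1 = -15
  v = -5 + (-15) = -20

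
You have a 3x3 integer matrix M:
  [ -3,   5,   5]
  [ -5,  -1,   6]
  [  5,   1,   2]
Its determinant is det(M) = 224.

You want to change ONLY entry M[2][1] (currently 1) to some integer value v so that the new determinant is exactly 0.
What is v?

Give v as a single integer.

Answer: 33

Derivation:
det is linear in entry M[2][1]: det = old_det + (v - 1) * C_21
Cofactor C_21 = -7
Want det = 0: 224 + (v - 1) * -7 = 0
  (v - 1) = -224 / -7 = 32
  v = 1 + (32) = 33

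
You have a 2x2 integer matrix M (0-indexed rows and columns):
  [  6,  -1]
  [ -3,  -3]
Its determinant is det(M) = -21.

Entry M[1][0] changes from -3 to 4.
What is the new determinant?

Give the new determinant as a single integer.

Answer: -14

Derivation:
det is linear in row 1: changing M[1][0] by delta changes det by delta * cofactor(1,0).
Cofactor C_10 = (-1)^(1+0) * minor(1,0) = 1
Entry delta = 4 - -3 = 7
Det delta = 7 * 1 = 7
New det = -21 + 7 = -14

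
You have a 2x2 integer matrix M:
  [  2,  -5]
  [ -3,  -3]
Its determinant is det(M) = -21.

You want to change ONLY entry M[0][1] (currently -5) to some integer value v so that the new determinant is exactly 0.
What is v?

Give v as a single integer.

det is linear in entry M[0][1]: det = old_det + (v - -5) * C_01
Cofactor C_01 = 3
Want det = 0: -21 + (v - -5) * 3 = 0
  (v - -5) = 21 / 3 = 7
  v = -5 + (7) = 2

Answer: 2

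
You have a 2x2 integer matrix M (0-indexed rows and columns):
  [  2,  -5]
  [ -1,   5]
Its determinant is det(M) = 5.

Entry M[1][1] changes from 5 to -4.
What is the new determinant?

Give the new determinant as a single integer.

Answer: -13

Derivation:
det is linear in row 1: changing M[1][1] by delta changes det by delta * cofactor(1,1).
Cofactor C_11 = (-1)^(1+1) * minor(1,1) = 2
Entry delta = -4 - 5 = -9
Det delta = -9 * 2 = -18
New det = 5 + -18 = -13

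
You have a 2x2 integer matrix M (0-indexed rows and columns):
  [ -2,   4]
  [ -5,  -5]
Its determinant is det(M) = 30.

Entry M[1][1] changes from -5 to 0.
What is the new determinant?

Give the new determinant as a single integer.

Answer: 20

Derivation:
det is linear in row 1: changing M[1][1] by delta changes det by delta * cofactor(1,1).
Cofactor C_11 = (-1)^(1+1) * minor(1,1) = -2
Entry delta = 0 - -5 = 5
Det delta = 5 * -2 = -10
New det = 30 + -10 = 20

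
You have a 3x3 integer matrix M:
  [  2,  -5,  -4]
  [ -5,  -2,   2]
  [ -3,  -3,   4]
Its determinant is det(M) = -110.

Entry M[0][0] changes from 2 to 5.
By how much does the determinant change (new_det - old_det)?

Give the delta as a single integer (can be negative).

Answer: -6

Derivation:
Cofactor C_00 = -2
Entry delta = 5 - 2 = 3
Det delta = entry_delta * cofactor = 3 * -2 = -6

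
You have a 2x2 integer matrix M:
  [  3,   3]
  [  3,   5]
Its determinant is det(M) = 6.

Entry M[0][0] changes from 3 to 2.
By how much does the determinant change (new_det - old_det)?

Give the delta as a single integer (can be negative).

Answer: -5

Derivation:
Cofactor C_00 = 5
Entry delta = 2 - 3 = -1
Det delta = entry_delta * cofactor = -1 * 5 = -5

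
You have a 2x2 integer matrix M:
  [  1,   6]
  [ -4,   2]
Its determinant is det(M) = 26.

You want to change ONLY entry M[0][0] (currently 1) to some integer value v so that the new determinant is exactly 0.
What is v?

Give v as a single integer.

det is linear in entry M[0][0]: det = old_det + (v - 1) * C_00
Cofactor C_00 = 2
Want det = 0: 26 + (v - 1) * 2 = 0
  (v - 1) = -26 / 2 = -13
  v = 1 + (-13) = -12

Answer: -12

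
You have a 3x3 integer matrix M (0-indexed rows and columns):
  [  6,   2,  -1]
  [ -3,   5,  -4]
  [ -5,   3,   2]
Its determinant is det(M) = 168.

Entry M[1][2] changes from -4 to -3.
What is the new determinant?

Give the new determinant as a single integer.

det is linear in row 1: changing M[1][2] by delta changes det by delta * cofactor(1,2).
Cofactor C_12 = (-1)^(1+2) * minor(1,2) = -28
Entry delta = -3 - -4 = 1
Det delta = 1 * -28 = -28
New det = 168 + -28 = 140

Answer: 140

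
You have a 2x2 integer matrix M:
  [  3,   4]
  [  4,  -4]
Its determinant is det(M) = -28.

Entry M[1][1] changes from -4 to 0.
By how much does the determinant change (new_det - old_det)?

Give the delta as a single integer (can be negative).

Answer: 12

Derivation:
Cofactor C_11 = 3
Entry delta = 0 - -4 = 4
Det delta = entry_delta * cofactor = 4 * 3 = 12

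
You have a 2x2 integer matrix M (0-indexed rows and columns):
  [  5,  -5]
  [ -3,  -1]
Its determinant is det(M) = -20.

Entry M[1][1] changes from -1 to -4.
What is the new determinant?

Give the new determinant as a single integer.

det is linear in row 1: changing M[1][1] by delta changes det by delta * cofactor(1,1).
Cofactor C_11 = (-1)^(1+1) * minor(1,1) = 5
Entry delta = -4 - -1 = -3
Det delta = -3 * 5 = -15
New det = -20 + -15 = -35

Answer: -35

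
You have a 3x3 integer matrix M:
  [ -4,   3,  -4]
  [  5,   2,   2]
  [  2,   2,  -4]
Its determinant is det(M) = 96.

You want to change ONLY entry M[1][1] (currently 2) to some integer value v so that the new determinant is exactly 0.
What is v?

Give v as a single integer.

Answer: -2

Derivation:
det is linear in entry M[1][1]: det = old_det + (v - 2) * C_11
Cofactor C_11 = 24
Want det = 0: 96 + (v - 2) * 24 = 0
  (v - 2) = -96 / 24 = -4
  v = 2 + (-4) = -2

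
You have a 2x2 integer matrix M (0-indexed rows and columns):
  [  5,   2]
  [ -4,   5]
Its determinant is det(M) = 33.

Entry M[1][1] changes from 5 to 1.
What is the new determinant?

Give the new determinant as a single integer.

det is linear in row 1: changing M[1][1] by delta changes det by delta * cofactor(1,1).
Cofactor C_11 = (-1)^(1+1) * minor(1,1) = 5
Entry delta = 1 - 5 = -4
Det delta = -4 * 5 = -20
New det = 33 + -20 = 13

Answer: 13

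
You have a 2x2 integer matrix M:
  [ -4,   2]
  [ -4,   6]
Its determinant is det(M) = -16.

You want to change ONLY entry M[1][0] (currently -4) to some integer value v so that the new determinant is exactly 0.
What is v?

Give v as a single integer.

det is linear in entry M[1][0]: det = old_det + (v - -4) * C_10
Cofactor C_10 = -2
Want det = 0: -16 + (v - -4) * -2 = 0
  (v - -4) = 16 / -2 = -8
  v = -4 + (-8) = -12

Answer: -12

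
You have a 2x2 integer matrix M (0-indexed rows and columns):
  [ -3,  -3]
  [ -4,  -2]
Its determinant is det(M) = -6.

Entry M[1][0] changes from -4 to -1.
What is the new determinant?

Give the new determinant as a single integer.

Answer: 3

Derivation:
det is linear in row 1: changing M[1][0] by delta changes det by delta * cofactor(1,0).
Cofactor C_10 = (-1)^(1+0) * minor(1,0) = 3
Entry delta = -1 - -4 = 3
Det delta = 3 * 3 = 9
New det = -6 + 9 = 3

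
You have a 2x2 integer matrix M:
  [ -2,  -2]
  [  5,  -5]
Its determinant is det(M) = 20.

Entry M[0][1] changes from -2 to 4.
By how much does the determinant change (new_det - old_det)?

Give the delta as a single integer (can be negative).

Answer: -30

Derivation:
Cofactor C_01 = -5
Entry delta = 4 - -2 = 6
Det delta = entry_delta * cofactor = 6 * -5 = -30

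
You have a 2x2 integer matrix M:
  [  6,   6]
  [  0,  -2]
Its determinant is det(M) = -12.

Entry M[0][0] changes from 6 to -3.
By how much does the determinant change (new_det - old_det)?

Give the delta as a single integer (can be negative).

Answer: 18

Derivation:
Cofactor C_00 = -2
Entry delta = -3 - 6 = -9
Det delta = entry_delta * cofactor = -9 * -2 = 18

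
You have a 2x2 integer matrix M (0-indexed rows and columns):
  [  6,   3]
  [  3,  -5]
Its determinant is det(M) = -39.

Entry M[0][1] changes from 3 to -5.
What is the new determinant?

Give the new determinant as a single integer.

Answer: -15

Derivation:
det is linear in row 0: changing M[0][1] by delta changes det by delta * cofactor(0,1).
Cofactor C_01 = (-1)^(0+1) * minor(0,1) = -3
Entry delta = -5 - 3 = -8
Det delta = -8 * -3 = 24
New det = -39 + 24 = -15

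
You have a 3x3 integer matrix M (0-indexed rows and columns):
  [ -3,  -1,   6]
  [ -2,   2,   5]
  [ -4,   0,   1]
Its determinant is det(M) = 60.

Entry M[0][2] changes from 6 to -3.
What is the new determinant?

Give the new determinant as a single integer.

det is linear in row 0: changing M[0][2] by delta changes det by delta * cofactor(0,2).
Cofactor C_02 = (-1)^(0+2) * minor(0,2) = 8
Entry delta = -3 - 6 = -9
Det delta = -9 * 8 = -72
New det = 60 + -72 = -12

Answer: -12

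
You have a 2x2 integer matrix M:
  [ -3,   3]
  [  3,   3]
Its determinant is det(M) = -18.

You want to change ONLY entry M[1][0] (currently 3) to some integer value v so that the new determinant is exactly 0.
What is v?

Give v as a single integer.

det is linear in entry M[1][0]: det = old_det + (v - 3) * C_10
Cofactor C_10 = -3
Want det = 0: -18 + (v - 3) * -3 = 0
  (v - 3) = 18 / -3 = -6
  v = 3 + (-6) = -3

Answer: -3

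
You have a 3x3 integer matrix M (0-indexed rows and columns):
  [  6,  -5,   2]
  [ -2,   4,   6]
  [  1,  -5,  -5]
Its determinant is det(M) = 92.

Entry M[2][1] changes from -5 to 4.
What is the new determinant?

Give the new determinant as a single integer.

det is linear in row 2: changing M[2][1] by delta changes det by delta * cofactor(2,1).
Cofactor C_21 = (-1)^(2+1) * minor(2,1) = -40
Entry delta = 4 - -5 = 9
Det delta = 9 * -40 = -360
New det = 92 + -360 = -268

Answer: -268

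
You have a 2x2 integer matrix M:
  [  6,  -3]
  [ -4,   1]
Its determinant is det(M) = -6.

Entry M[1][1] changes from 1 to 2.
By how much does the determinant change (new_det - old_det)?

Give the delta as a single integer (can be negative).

Cofactor C_11 = 6
Entry delta = 2 - 1 = 1
Det delta = entry_delta * cofactor = 1 * 6 = 6

Answer: 6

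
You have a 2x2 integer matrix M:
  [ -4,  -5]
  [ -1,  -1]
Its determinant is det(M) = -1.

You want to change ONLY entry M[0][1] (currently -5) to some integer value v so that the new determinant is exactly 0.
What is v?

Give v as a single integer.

Answer: -4

Derivation:
det is linear in entry M[0][1]: det = old_det + (v - -5) * C_01
Cofactor C_01 = 1
Want det = 0: -1 + (v - -5) * 1 = 0
  (v - -5) = 1 / 1 = 1
  v = -5 + (1) = -4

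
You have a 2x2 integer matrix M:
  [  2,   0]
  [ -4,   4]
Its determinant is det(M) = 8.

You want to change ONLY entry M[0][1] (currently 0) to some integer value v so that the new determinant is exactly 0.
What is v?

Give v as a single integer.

det is linear in entry M[0][1]: det = old_det + (v - 0) * C_01
Cofactor C_01 = 4
Want det = 0: 8 + (v - 0) * 4 = 0
  (v - 0) = -8 / 4 = -2
  v = 0 + (-2) = -2

Answer: -2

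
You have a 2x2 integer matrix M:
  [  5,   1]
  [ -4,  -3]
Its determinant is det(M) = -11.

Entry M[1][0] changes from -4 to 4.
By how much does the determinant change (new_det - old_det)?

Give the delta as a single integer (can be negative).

Cofactor C_10 = -1
Entry delta = 4 - -4 = 8
Det delta = entry_delta * cofactor = 8 * -1 = -8

Answer: -8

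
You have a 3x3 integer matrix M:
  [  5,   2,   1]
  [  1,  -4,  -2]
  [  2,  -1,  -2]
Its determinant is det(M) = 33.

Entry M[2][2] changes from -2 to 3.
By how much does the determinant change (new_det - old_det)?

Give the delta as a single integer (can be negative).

Cofactor C_22 = -22
Entry delta = 3 - -2 = 5
Det delta = entry_delta * cofactor = 5 * -22 = -110

Answer: -110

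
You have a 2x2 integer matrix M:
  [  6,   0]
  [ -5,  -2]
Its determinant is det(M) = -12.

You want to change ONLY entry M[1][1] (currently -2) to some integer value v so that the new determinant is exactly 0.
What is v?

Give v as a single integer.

Answer: 0

Derivation:
det is linear in entry M[1][1]: det = old_det + (v - -2) * C_11
Cofactor C_11 = 6
Want det = 0: -12 + (v - -2) * 6 = 0
  (v - -2) = 12 / 6 = 2
  v = -2 + (2) = 0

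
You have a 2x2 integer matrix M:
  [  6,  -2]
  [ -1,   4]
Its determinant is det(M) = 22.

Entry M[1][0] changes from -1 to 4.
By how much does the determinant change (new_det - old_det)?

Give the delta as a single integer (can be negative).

Cofactor C_10 = 2
Entry delta = 4 - -1 = 5
Det delta = entry_delta * cofactor = 5 * 2 = 10

Answer: 10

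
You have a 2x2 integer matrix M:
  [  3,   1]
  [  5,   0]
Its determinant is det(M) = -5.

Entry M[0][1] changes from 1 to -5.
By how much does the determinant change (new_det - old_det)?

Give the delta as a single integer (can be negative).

Answer: 30

Derivation:
Cofactor C_01 = -5
Entry delta = -5 - 1 = -6
Det delta = entry_delta * cofactor = -6 * -5 = 30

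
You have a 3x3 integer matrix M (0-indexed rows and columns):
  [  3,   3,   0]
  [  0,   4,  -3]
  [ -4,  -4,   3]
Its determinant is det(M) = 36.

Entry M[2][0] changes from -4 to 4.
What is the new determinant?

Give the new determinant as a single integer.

Answer: -36

Derivation:
det is linear in row 2: changing M[2][0] by delta changes det by delta * cofactor(2,0).
Cofactor C_20 = (-1)^(2+0) * minor(2,0) = -9
Entry delta = 4 - -4 = 8
Det delta = 8 * -9 = -72
New det = 36 + -72 = -36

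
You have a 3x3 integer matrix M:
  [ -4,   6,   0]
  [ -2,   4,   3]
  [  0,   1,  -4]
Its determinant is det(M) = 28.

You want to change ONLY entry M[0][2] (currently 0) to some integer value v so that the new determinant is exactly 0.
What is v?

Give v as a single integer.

det is linear in entry M[0][2]: det = old_det + (v - 0) * C_02
Cofactor C_02 = -2
Want det = 0: 28 + (v - 0) * -2 = 0
  (v - 0) = -28 / -2 = 14
  v = 0 + (14) = 14

Answer: 14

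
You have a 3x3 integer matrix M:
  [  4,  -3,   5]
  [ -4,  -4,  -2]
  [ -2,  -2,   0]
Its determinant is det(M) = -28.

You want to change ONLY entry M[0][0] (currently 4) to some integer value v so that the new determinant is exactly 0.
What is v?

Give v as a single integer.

det is linear in entry M[0][0]: det = old_det + (v - 4) * C_00
Cofactor C_00 = -4
Want det = 0: -28 + (v - 4) * -4 = 0
  (v - 4) = 28 / -4 = -7
  v = 4 + (-7) = -3

Answer: -3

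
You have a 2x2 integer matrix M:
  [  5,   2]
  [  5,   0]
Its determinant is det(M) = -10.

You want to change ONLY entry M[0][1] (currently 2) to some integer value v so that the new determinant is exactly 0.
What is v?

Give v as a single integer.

det is linear in entry M[0][1]: det = old_det + (v - 2) * C_01
Cofactor C_01 = -5
Want det = 0: -10 + (v - 2) * -5 = 0
  (v - 2) = 10 / -5 = -2
  v = 2 + (-2) = 0

Answer: 0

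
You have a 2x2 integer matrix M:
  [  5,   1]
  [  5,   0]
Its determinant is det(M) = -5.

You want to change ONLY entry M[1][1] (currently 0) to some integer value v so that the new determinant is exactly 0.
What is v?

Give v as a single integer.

Answer: 1

Derivation:
det is linear in entry M[1][1]: det = old_det + (v - 0) * C_11
Cofactor C_11 = 5
Want det = 0: -5 + (v - 0) * 5 = 0
  (v - 0) = 5 / 5 = 1
  v = 0 + (1) = 1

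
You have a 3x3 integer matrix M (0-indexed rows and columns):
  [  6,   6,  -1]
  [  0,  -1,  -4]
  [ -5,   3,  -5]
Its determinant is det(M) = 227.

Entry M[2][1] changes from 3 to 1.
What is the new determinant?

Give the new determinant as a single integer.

Answer: 179

Derivation:
det is linear in row 2: changing M[2][1] by delta changes det by delta * cofactor(2,1).
Cofactor C_21 = (-1)^(2+1) * minor(2,1) = 24
Entry delta = 1 - 3 = -2
Det delta = -2 * 24 = -48
New det = 227 + -48 = 179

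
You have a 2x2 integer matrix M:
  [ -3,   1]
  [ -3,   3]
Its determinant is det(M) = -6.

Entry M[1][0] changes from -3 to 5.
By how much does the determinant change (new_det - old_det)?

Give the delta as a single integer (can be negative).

Answer: -8

Derivation:
Cofactor C_10 = -1
Entry delta = 5 - -3 = 8
Det delta = entry_delta * cofactor = 8 * -1 = -8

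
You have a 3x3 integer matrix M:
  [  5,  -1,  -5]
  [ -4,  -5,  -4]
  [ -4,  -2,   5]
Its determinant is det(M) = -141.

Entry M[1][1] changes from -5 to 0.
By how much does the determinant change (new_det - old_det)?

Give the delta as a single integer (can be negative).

Cofactor C_11 = 5
Entry delta = 0 - -5 = 5
Det delta = entry_delta * cofactor = 5 * 5 = 25

Answer: 25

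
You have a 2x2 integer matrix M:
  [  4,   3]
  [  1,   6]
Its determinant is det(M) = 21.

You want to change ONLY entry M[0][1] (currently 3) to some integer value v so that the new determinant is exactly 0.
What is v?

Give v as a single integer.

Answer: 24

Derivation:
det is linear in entry M[0][1]: det = old_det + (v - 3) * C_01
Cofactor C_01 = -1
Want det = 0: 21 + (v - 3) * -1 = 0
  (v - 3) = -21 / -1 = 21
  v = 3 + (21) = 24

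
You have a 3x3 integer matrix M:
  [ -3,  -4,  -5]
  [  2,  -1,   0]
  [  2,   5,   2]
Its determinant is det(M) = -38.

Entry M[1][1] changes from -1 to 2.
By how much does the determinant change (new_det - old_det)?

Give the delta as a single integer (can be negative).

Cofactor C_11 = 4
Entry delta = 2 - -1 = 3
Det delta = entry_delta * cofactor = 3 * 4 = 12

Answer: 12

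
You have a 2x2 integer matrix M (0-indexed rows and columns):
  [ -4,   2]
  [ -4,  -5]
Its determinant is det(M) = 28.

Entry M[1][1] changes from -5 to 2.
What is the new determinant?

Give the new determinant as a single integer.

Answer: 0

Derivation:
det is linear in row 1: changing M[1][1] by delta changes det by delta * cofactor(1,1).
Cofactor C_11 = (-1)^(1+1) * minor(1,1) = -4
Entry delta = 2 - -5 = 7
Det delta = 7 * -4 = -28
New det = 28 + -28 = 0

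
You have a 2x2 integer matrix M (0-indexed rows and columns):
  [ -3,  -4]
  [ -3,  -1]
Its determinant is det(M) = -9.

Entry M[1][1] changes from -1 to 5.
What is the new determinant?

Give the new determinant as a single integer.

det is linear in row 1: changing M[1][1] by delta changes det by delta * cofactor(1,1).
Cofactor C_11 = (-1)^(1+1) * minor(1,1) = -3
Entry delta = 5 - -1 = 6
Det delta = 6 * -3 = -18
New det = -9 + -18 = -27

Answer: -27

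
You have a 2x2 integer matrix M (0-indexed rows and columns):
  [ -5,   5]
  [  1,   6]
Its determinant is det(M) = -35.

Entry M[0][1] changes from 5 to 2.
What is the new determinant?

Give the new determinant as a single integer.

Answer: -32

Derivation:
det is linear in row 0: changing M[0][1] by delta changes det by delta * cofactor(0,1).
Cofactor C_01 = (-1)^(0+1) * minor(0,1) = -1
Entry delta = 2 - 5 = -3
Det delta = -3 * -1 = 3
New det = -35 + 3 = -32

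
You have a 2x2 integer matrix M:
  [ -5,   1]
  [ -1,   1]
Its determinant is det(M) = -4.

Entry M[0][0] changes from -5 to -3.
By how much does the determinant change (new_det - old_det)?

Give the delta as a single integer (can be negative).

Answer: 2

Derivation:
Cofactor C_00 = 1
Entry delta = -3 - -5 = 2
Det delta = entry_delta * cofactor = 2 * 1 = 2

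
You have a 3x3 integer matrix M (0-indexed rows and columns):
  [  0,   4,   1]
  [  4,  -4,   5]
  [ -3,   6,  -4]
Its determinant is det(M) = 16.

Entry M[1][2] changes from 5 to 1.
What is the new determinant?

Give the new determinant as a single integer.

det is linear in row 1: changing M[1][2] by delta changes det by delta * cofactor(1,2).
Cofactor C_12 = (-1)^(1+2) * minor(1,2) = -12
Entry delta = 1 - 5 = -4
Det delta = -4 * -12 = 48
New det = 16 + 48 = 64

Answer: 64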